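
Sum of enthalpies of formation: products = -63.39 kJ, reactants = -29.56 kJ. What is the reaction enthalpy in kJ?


dH_rxn = sum(dH_f products) - sum(dH_f reactants)
dH_rxn = -63.39 - (-29.56)
dH_rxn = -33.83 kJ:

-33.83 kJ


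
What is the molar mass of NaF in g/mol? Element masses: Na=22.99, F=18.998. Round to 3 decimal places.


M = sum(count * atomic_mass) over atoms.
M = 1*22.99 + 1*18.998
M = 22.99 + 18.998
M = 41.988 g/mol, rounded to 3 dp:

41.988 g/mol


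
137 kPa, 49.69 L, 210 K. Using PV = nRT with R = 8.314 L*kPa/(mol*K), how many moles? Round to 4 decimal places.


PV = nRT, solve for n = PV / (RT).
PV = 137 * 49.69 = 6807.53
RT = 8.314 * 210 = 1745.94
n = 6807.53 / 1745.94
n = 3.89906297 mol, rounded to 4 dp:

3.8991 mol


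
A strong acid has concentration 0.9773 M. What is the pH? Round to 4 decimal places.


A strong acid dissociates completely, so [H+] equals the given concentration.
pH = -log10([H+]) = -log10(0.9773)
pH = 0.0099721, rounded to 4 dp:

0.0100


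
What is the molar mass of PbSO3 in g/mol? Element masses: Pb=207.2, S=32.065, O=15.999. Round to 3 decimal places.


M = sum(count * atomic_mass) over atoms.
M = 1*207.2 + 1*32.065 + 3*15.999
M = 207.2 + 32.065 + 47.997
M = 287.262 g/mol, rounded to 3 dp:

287.262 g/mol


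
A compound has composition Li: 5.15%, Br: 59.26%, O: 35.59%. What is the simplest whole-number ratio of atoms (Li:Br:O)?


Assume 100 g of compound, divide each mass% by atomic mass to get moles, then normalize by the smallest to get a raw atom ratio.
Moles per 100 g: Li: 5.15/6.941 = 0.742, Br: 59.26/79.904 = 0.7416, O: 35.59/15.999 = 2.2245
Raw ratio (divide by min = 0.7416): Li: 1.0, Br: 1.0, O: 2.999
Multiply by 1 to clear fractions: Li: 1.0 ~= 1, Br: 1.0 ~= 1, O: 2.999 ~= 3
Reduce by GCD to get the simplest whole-number ratio:

1:1:3


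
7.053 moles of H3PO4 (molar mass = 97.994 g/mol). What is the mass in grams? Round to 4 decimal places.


mass = n * M
mass = 7.053 * 97.994
mass = 691.151682 g, rounded to 4 dp:

691.1517 g


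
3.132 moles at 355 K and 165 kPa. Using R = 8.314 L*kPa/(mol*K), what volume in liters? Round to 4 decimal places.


PV = nRT, solve for V = nRT / P.
nRT = 3.132 * 8.314 * 355 = 9244.004
V = 9244.004 / 165
V = 56.02426667 L, rounded to 4 dp:

56.0243 L


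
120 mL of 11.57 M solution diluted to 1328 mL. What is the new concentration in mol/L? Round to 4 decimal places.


Dilution: M1*V1 = M2*V2, solve for M2.
M2 = M1*V1 / V2
M2 = 11.57 * 120 / 1328
M2 = 1388.4 / 1328
M2 = 1.04548193 mol/L, rounded to 4 dp:

1.0455 mol/L


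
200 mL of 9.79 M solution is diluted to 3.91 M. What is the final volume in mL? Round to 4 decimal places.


Dilution: M1*V1 = M2*V2, solve for V2.
V2 = M1*V1 / M2
V2 = 9.79 * 200 / 3.91
V2 = 1958.0 / 3.91
V2 = 500.76726343 mL, rounded to 4 dp:

500.7673 mL


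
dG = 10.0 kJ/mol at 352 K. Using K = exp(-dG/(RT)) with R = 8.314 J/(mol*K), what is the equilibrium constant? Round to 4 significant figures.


dG is in kJ/mol; multiply by 1000 to match R in J/(mol*K).
RT = 8.314 * 352 = 2926.528 J/mol
exponent = -dG*1000 / (RT) = -(10.0*1000) / 2926.528 = -3.41701839
K = exp(-3.41701839)
K = 0.032810116, rounded to 4 significant figures:

0.03281


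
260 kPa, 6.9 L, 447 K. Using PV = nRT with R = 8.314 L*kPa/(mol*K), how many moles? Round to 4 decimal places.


PV = nRT, solve for n = PV / (RT).
PV = 260 * 6.9 = 1794.0
RT = 8.314 * 447 = 3716.358
n = 1794.0 / 3716.358
n = 0.48273067 mol, rounded to 4 dp:

0.4827 mol


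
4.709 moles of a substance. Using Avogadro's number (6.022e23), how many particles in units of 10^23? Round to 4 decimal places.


N = n * NA, then divide by 1e23 for the requested units.
N / 1e23 = n * 6.022
N / 1e23 = 4.709 * 6.022
N / 1e23 = 28.357598, rounded to 4 dp:

28.3576


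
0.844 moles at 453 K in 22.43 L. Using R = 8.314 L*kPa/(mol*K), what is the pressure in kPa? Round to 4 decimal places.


PV = nRT, solve for P = nRT / V.
nRT = 0.844 * 8.314 * 453 = 3178.7082
P = 3178.7082 / 22.43
P = 141.71681676 kPa, rounded to 4 dp:

141.7168 kPa


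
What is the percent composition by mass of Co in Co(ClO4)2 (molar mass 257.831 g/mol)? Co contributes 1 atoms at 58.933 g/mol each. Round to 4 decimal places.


pct = 100 * (n_elem * M_elem) / M_total
mass_contribution = 1 * 58.933 = 58.933 g/mol
pct = 100 * 58.933 / 257.831
pct = 22.85722043 %, rounded to 4 dp:

22.8572 %


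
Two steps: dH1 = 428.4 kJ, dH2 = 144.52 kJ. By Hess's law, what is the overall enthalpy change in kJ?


Hess's law: enthalpy is a state function, so add the step enthalpies.
dH_total = dH1 + dH2 = 428.4 + (144.52)
dH_total = 572.92 kJ:

572.92 kJ


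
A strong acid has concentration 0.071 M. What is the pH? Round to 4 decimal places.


A strong acid dissociates completely, so [H+] equals the given concentration.
pH = -log10([H+]) = -log10(0.071)
pH = 1.14874165, rounded to 4 dp:

1.1487


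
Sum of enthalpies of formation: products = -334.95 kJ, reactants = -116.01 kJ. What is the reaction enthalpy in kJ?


dH_rxn = sum(dH_f products) - sum(dH_f reactants)
dH_rxn = -334.95 - (-116.01)
dH_rxn = -218.94 kJ:

-218.94 kJ


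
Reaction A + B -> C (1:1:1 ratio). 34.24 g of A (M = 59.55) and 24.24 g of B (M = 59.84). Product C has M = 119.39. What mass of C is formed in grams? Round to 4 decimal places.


Find moles of each reactant; the smaller value is the limiting reagent in a 1:1:1 reaction, so moles_C equals moles of the limiter.
n_A = mass_A / M_A = 34.24 / 59.55 = 0.574979 mol
n_B = mass_B / M_B = 24.24 / 59.84 = 0.40508 mol
Limiting reagent: B (smaller), n_limiting = 0.40508 mol
mass_C = n_limiting * M_C = 0.40508 * 119.39
mass_C = 48.3625012 g, rounded to 4 dp:

48.3625 g


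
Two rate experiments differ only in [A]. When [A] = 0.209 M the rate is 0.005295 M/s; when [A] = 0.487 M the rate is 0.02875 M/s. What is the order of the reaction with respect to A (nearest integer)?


Rate is proportional to [A]^n, so rate2/rate1 = ([A]2/[A]1)^n. Take logs to solve for n.
rate2/rate1 = 0.02875 / 0.005295 = 5.4297
[A]2/[A]1 = 0.487 / 0.209 = 2.3301
n = ln(5.4297) / ln(2.3301) = 2.0
Nearest integer order:

2


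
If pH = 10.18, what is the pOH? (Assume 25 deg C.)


At 25 deg C, pH + pOH = 14.
pOH = 14 - pH = 14 - 10.18
pOH = 3.82:

3.82


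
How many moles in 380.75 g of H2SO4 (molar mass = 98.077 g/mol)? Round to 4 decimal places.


n = mass / M
n = 380.75 / 98.077
n = 3.88215382 mol, rounded to 4 dp:

3.8822 mol


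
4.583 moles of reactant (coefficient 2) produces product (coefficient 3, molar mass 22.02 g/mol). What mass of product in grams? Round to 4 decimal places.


Use the coefficient ratio to convert reactant moles to product moles, then multiply by the product's molar mass.
moles_P = moles_R * (coeff_P / coeff_R) = 4.583 * (3/2) = 6.8745
mass_P = moles_P * M_P = 6.8745 * 22.02
mass_P = 151.37649 g, rounded to 4 dp:

151.3765 g


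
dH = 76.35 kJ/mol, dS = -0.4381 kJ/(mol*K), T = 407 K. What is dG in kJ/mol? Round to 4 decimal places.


Gibbs: dG = dH - T*dS (consistent units, dS already in kJ/(mol*K)).
T*dS = 407 * -0.4381 = -178.3067
dG = 76.35 - (-178.3067)
dG = 254.6567 kJ/mol, rounded to 4 dp:

254.6567 kJ/mol


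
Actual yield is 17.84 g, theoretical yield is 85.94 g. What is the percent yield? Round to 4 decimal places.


% yield = 100 * actual / theoretical
% yield = 100 * 17.84 / 85.94
% yield = 20.75866884 %, rounded to 4 dp:

20.7587 %


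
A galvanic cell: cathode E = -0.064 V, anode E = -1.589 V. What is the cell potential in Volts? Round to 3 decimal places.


Standard cell potential: E_cell = E_cathode - E_anode.
E_cell = -0.064 - (-1.589)
E_cell = 1.525 V, rounded to 3 dp:

1.525 V


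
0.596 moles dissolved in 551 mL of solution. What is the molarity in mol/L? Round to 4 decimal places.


Convert volume to liters: V_L = V_mL / 1000.
V_L = 551 / 1000 = 0.551 L
M = n / V_L = 0.596 / 0.551
M = 1.08166969 mol/L, rounded to 4 dp:

1.0817 mol/L


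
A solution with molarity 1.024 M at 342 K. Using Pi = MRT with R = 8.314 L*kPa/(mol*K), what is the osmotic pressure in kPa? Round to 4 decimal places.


Osmotic pressure (van't Hoff): Pi = M*R*T.
RT = 8.314 * 342 = 2843.388
Pi = 1.024 * 2843.388
Pi = 2911.629312 kPa, rounded to 4 dp:

2911.6293 kPa


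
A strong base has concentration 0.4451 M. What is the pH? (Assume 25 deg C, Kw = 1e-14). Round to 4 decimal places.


A strong base dissociates completely, so [OH-] equals the given concentration.
pOH = -log10([OH-]) = -log10(0.4451) = 0.351542
pH = 14 - pOH = 14 - 0.351542
pH = 13.648458, rounded to 4 dp:

13.6485


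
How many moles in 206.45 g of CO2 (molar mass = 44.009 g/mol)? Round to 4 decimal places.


n = mass / M
n = 206.45 / 44.009
n = 4.69108591 mol, rounded to 4 dp:

4.6911 mol


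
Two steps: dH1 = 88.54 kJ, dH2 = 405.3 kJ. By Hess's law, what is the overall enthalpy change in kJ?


Hess's law: enthalpy is a state function, so add the step enthalpies.
dH_total = dH1 + dH2 = 88.54 + (405.3)
dH_total = 493.84 kJ:

493.84 kJ


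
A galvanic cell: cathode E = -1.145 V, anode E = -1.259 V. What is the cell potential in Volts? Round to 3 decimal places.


Standard cell potential: E_cell = E_cathode - E_anode.
E_cell = -1.145 - (-1.259)
E_cell = 0.114 V, rounded to 3 dp:

0.114 V


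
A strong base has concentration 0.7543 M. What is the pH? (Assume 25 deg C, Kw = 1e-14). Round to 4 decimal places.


A strong base dissociates completely, so [OH-] equals the given concentration.
pOH = -log10([OH-]) = -log10(0.7543) = 0.122456
pH = 14 - pOH = 14 - 0.122456
pH = 13.877544, rounded to 4 dp:

13.8775


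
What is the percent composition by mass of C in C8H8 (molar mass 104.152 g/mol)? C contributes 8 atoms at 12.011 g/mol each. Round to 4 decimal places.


pct = 100 * (n_elem * M_elem) / M_total
mass_contribution = 8 * 12.011 = 96.088 g/mol
pct = 100 * 96.088 / 104.152
pct = 92.25746985 %, rounded to 4 dp:

92.2575 %


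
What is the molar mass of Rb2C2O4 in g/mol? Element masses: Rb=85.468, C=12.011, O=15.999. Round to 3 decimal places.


M = sum(count * atomic_mass) over atoms.
M = 2*85.468 + 2*12.011 + 4*15.999
M = 170.936 + 24.022 + 63.996
M = 258.954 g/mol, rounded to 3 dp:

258.954 g/mol


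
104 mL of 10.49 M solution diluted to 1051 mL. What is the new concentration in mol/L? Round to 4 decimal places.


Dilution: M1*V1 = M2*V2, solve for M2.
M2 = M1*V1 / V2
M2 = 10.49 * 104 / 1051
M2 = 1090.96 / 1051
M2 = 1.03802093 mol/L, rounded to 4 dp:

1.0380 mol/L


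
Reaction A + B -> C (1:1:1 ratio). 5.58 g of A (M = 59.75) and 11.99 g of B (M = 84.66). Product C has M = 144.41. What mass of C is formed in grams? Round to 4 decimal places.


Find moles of each reactant; the smaller value is the limiting reagent in a 1:1:1 reaction, so moles_C equals moles of the limiter.
n_A = mass_A / M_A = 5.58 / 59.75 = 0.093389 mol
n_B = mass_B / M_B = 11.99 / 84.66 = 0.141625 mol
Limiting reagent: A (smaller), n_limiting = 0.093389 mol
mass_C = n_limiting * M_C = 0.093389 * 144.41
mass_C = 13.48630549 g, rounded to 4 dp:

13.4863 g


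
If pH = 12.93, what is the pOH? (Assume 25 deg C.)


At 25 deg C, pH + pOH = 14.
pOH = 14 - pH = 14 - 12.93
pOH = 1.07:

1.07


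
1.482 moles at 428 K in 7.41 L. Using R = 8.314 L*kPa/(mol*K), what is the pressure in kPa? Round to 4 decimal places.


PV = nRT, solve for P = nRT / V.
nRT = 1.482 * 8.314 * 428 = 5273.5369
P = 5273.5369 / 7.41
P = 711.67839406 kPa, rounded to 4 dp:

711.6784 kPa


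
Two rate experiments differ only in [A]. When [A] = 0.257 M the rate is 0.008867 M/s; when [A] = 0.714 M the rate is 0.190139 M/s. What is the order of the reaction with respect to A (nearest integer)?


Rate is proportional to [A]^n, so rate2/rate1 = ([A]2/[A]1)^n. Take logs to solve for n.
rate2/rate1 = 0.190139 / 0.008867 = 21.4434
[A]2/[A]1 = 0.714 / 0.257 = 2.7782
n = ln(21.4434) / ln(2.7782) = 3.0
Nearest integer order:

3


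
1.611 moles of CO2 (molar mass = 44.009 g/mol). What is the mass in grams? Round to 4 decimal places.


mass = n * M
mass = 1.611 * 44.009
mass = 70.898499 g, rounded to 4 dp:

70.8985 g


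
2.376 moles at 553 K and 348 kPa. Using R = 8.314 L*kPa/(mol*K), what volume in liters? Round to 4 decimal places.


PV = nRT, solve for V = nRT / P.
nRT = 2.376 * 8.314 * 553 = 10923.9974
V = 10923.9974 / 348
V = 31.39079713 L, rounded to 4 dp:

31.3908 L


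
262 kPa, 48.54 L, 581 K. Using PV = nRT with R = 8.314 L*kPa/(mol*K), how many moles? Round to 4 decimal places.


PV = nRT, solve for n = PV / (RT).
PV = 262 * 48.54 = 12717.48
RT = 8.314 * 581 = 4830.434
n = 12717.48 / 4830.434
n = 2.63278206 mol, rounded to 4 dp:

2.6328 mol


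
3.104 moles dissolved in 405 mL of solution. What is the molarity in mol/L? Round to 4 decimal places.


Convert volume to liters: V_L = V_mL / 1000.
V_L = 405 / 1000 = 0.405 L
M = n / V_L = 3.104 / 0.405
M = 7.66419753 mol/L, rounded to 4 dp:

7.6642 mol/L


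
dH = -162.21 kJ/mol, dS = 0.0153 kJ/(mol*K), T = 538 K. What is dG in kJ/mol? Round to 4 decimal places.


Gibbs: dG = dH - T*dS (consistent units, dS already in kJ/(mol*K)).
T*dS = 538 * 0.0153 = 8.2314
dG = -162.21 - (8.2314)
dG = -170.4414 kJ/mol, rounded to 4 dp:

-170.4414 kJ/mol


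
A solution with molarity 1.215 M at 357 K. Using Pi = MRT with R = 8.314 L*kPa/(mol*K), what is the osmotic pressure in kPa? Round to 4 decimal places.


Osmotic pressure (van't Hoff): Pi = M*R*T.
RT = 8.314 * 357 = 2968.098
Pi = 1.215 * 2968.098
Pi = 3606.23907 kPa, rounded to 4 dp:

3606.2391 kPa


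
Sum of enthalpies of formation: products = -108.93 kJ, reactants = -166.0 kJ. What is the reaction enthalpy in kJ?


dH_rxn = sum(dH_f products) - sum(dH_f reactants)
dH_rxn = -108.93 - (-166.0)
dH_rxn = 57.07 kJ:

57.07 kJ


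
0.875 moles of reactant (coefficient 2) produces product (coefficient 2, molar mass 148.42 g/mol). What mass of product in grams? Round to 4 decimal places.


Use the coefficient ratio to convert reactant moles to product moles, then multiply by the product's molar mass.
moles_P = moles_R * (coeff_P / coeff_R) = 0.875 * (2/2) = 0.875
mass_P = moles_P * M_P = 0.875 * 148.42
mass_P = 129.8675 g, rounded to 4 dp:

129.8675 g


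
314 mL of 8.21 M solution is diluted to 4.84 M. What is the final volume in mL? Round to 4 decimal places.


Dilution: M1*V1 = M2*V2, solve for V2.
V2 = M1*V1 / M2
V2 = 8.21 * 314 / 4.84
V2 = 2577.94 / 4.84
V2 = 532.6322314 mL, rounded to 4 dp:

532.6322 mL


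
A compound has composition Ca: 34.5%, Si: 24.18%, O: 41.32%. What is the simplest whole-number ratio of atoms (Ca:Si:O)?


Assume 100 g of compound, divide each mass% by atomic mass to get moles, then normalize by the smallest to get a raw atom ratio.
Moles per 100 g: Ca: 34.5/40.078 = 0.8608, Si: 24.18/28.086 = 0.8609, O: 41.32/15.999 = 2.5827
Raw ratio (divide by min = 0.8608): Ca: 1.0, Si: 1.0, O: 3.0
Multiply by 1 to clear fractions: Ca: 1.0 ~= 1, Si: 1.0 ~= 1, O: 3.0 ~= 3
Reduce by GCD to get the simplest whole-number ratio:

1:1:3


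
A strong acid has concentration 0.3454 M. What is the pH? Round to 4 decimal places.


A strong acid dissociates completely, so [H+] equals the given concentration.
pH = -log10([H+]) = -log10(0.3454)
pH = 0.46167767, rounded to 4 dp:

0.4617


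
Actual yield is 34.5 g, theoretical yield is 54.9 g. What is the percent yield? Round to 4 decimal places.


% yield = 100 * actual / theoretical
% yield = 100 * 34.5 / 54.9
% yield = 62.84153005 %, rounded to 4 dp:

62.8415 %


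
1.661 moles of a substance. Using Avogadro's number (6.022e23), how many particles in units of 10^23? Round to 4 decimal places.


N = n * NA, then divide by 1e23 for the requested units.
N / 1e23 = n * 6.022
N / 1e23 = 1.661 * 6.022
N / 1e23 = 10.002542, rounded to 4 dp:

10.0025


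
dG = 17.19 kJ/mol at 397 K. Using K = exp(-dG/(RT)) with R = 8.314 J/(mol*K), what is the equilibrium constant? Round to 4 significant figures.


dG is in kJ/mol; multiply by 1000 to match R in J/(mol*K).
RT = 8.314 * 397 = 3300.658 J/mol
exponent = -dG*1000 / (RT) = -(17.19*1000) / 3300.658 = -5.20805245
K = exp(-5.20805245)
K = 0.0054723209, rounded to 4 significant figures:

0.005472


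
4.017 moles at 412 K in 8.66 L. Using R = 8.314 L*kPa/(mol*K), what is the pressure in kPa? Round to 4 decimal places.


PV = nRT, solve for P = nRT / V.
nRT = 4.017 * 8.314 * 412 = 13759.7033
P = 13759.7033 / 8.66
P = 1588.88028868 kPa, rounded to 4 dp:

1588.8803 kPa


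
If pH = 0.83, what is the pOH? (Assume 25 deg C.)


At 25 deg C, pH + pOH = 14.
pOH = 14 - pH = 14 - 0.83
pOH = 13.17:

13.17


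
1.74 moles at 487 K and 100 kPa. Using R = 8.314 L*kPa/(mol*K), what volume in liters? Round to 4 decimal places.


PV = nRT, solve for V = nRT / P.
nRT = 1.74 * 8.314 * 487 = 7045.1173
V = 7045.1173 / 100
V = 70.451173 L, rounded to 4 dp:

70.4512 L


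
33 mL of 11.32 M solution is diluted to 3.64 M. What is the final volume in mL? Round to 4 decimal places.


Dilution: M1*V1 = M2*V2, solve for V2.
V2 = M1*V1 / M2
V2 = 11.32 * 33 / 3.64
V2 = 373.56 / 3.64
V2 = 102.62637363 mL, rounded to 4 dp:

102.6264 mL


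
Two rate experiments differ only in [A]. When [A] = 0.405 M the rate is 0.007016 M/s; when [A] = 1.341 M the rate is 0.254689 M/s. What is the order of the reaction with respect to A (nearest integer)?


Rate is proportional to [A]^n, so rate2/rate1 = ([A]2/[A]1)^n. Take logs to solve for n.
rate2/rate1 = 0.254689 / 0.007016 = 36.3012
[A]2/[A]1 = 1.341 / 0.405 = 3.3111
n = ln(36.3012) / ln(3.3111) = 3.0
Nearest integer order:

3


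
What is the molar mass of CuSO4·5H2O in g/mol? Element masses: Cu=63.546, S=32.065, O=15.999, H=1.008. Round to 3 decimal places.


M = sum(count * atomic_mass) over atoms.
M = 1*63.546 + 1*32.065 + 9*15.999 + 10*1.008
M = 63.546 + 32.065 + 143.991 + 10.08
M = 249.682 g/mol, rounded to 3 dp:

249.682 g/mol


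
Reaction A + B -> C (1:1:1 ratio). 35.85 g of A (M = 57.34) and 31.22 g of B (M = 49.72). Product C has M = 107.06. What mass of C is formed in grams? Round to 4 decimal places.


Find moles of each reactant; the smaller value is the limiting reagent in a 1:1:1 reaction, so moles_C equals moles of the limiter.
n_A = mass_A / M_A = 35.85 / 57.34 = 0.625218 mol
n_B = mass_B / M_B = 31.22 / 49.72 = 0.627916 mol
Limiting reagent: A (smaller), n_limiting = 0.625218 mol
mass_C = n_limiting * M_C = 0.625218 * 107.06
mass_C = 66.93583908 g, rounded to 4 dp:

66.9358 g


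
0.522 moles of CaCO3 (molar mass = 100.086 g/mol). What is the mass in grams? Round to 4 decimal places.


mass = n * M
mass = 0.522 * 100.086
mass = 52.244892 g, rounded to 4 dp:

52.2449 g


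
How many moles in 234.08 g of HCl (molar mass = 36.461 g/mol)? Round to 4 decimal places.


n = mass / M
n = 234.08 / 36.461
n = 6.42001042 mol, rounded to 4 dp:

6.4200 mol


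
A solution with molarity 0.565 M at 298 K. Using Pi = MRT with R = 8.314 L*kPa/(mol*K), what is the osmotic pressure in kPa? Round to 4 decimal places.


Osmotic pressure (van't Hoff): Pi = M*R*T.
RT = 8.314 * 298 = 2477.572
Pi = 0.565 * 2477.572
Pi = 1399.82818 kPa, rounded to 4 dp:

1399.8282 kPa


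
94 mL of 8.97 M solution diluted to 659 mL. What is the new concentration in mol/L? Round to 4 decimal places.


Dilution: M1*V1 = M2*V2, solve for M2.
M2 = M1*V1 / V2
M2 = 8.97 * 94 / 659
M2 = 843.18 / 659
M2 = 1.27948407 mol/L, rounded to 4 dp:

1.2795 mol/L


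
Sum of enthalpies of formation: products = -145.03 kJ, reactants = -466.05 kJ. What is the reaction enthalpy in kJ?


dH_rxn = sum(dH_f products) - sum(dH_f reactants)
dH_rxn = -145.03 - (-466.05)
dH_rxn = 321.02 kJ:

321.02 kJ


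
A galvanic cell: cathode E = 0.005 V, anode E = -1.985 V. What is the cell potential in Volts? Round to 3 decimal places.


Standard cell potential: E_cell = E_cathode - E_anode.
E_cell = 0.005 - (-1.985)
E_cell = 1.99 V, rounded to 3 dp:

1.990 V


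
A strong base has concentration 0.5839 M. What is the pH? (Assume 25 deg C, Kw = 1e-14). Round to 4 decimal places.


A strong base dissociates completely, so [OH-] equals the given concentration.
pOH = -log10([OH-]) = -log10(0.5839) = 0.233662
pH = 14 - pOH = 14 - 0.233662
pH = 13.766338, rounded to 4 dp:

13.7663


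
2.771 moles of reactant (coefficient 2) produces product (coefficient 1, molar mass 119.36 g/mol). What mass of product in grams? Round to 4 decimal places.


Use the coefficient ratio to convert reactant moles to product moles, then multiply by the product's molar mass.
moles_P = moles_R * (coeff_P / coeff_R) = 2.771 * (1/2) = 1.3855
mass_P = moles_P * M_P = 1.3855 * 119.36
mass_P = 165.37328 g, rounded to 4 dp:

165.3733 g


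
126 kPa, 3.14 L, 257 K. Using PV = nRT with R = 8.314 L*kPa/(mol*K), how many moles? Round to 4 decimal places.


PV = nRT, solve for n = PV / (RT).
PV = 126 * 3.14 = 395.64
RT = 8.314 * 257 = 2136.698
n = 395.64 / 2136.698
n = 0.18516421 mol, rounded to 4 dp:

0.1852 mol


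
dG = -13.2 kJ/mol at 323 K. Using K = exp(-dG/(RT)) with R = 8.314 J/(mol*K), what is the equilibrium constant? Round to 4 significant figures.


dG is in kJ/mol; multiply by 1000 to match R in J/(mol*K).
RT = 8.314 * 323 = 2685.422 J/mol
exponent = -dG*1000 / (RT) = -(-13.2*1000) / 2685.422 = 4.91542856
K = exp(4.91542856)
K = 136.37774, rounded to 4 significant figures:

136.4


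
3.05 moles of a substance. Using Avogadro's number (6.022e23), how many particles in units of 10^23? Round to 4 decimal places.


N = n * NA, then divide by 1e23 for the requested units.
N / 1e23 = n * 6.022
N / 1e23 = 3.05 * 6.022
N / 1e23 = 18.3671, rounded to 4 dp:

18.3671


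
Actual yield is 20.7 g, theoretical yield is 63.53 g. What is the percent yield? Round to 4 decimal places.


% yield = 100 * actual / theoretical
% yield = 100 * 20.7 / 63.53
% yield = 32.58303164 %, rounded to 4 dp:

32.5830 %


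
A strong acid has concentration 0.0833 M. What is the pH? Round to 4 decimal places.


A strong acid dissociates completely, so [H+] equals the given concentration.
pH = -log10([H+]) = -log10(0.0833)
pH = 1.079355, rounded to 4 dp:

1.0794


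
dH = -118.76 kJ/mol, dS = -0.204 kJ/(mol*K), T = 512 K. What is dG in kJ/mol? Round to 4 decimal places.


Gibbs: dG = dH - T*dS (consistent units, dS already in kJ/(mol*K)).
T*dS = 512 * -0.204 = -104.448
dG = -118.76 - (-104.448)
dG = -14.312 kJ/mol, rounded to 4 dp:

-14.3120 kJ/mol


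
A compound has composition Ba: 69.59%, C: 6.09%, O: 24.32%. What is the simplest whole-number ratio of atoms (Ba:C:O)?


Assume 100 g of compound, divide each mass% by atomic mass to get moles, then normalize by the smallest to get a raw atom ratio.
Moles per 100 g: Ba: 69.59/137.327 = 0.5067, C: 6.09/12.011 = 0.507, O: 24.32/15.999 = 1.5201
Raw ratio (divide by min = 0.5067): Ba: 1.0, C: 1.001, O: 3.0
Multiply by 1 to clear fractions: Ba: 1.0 ~= 1, C: 1.001 ~= 1, O: 3.0 ~= 3
Reduce by GCD to get the simplest whole-number ratio:

1:1:3


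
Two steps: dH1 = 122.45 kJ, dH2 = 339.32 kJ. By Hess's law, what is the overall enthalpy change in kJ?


Hess's law: enthalpy is a state function, so add the step enthalpies.
dH_total = dH1 + dH2 = 122.45 + (339.32)
dH_total = 461.77 kJ:

461.77 kJ


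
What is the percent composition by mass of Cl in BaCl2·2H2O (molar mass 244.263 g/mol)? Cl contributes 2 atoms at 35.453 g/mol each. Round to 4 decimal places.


pct = 100 * (n_elem * M_elem) / M_total
mass_contribution = 2 * 35.453 = 70.906 g/mol
pct = 100 * 70.906 / 244.263
pct = 29.0285471 %, rounded to 4 dp:

29.0285 %


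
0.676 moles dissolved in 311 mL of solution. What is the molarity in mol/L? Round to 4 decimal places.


Convert volume to liters: V_L = V_mL / 1000.
V_L = 311 / 1000 = 0.311 L
M = n / V_L = 0.676 / 0.311
M = 2.17363344 mol/L, rounded to 4 dp:

2.1736 mol/L


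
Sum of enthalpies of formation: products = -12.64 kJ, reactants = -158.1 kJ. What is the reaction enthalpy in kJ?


dH_rxn = sum(dH_f products) - sum(dH_f reactants)
dH_rxn = -12.64 - (-158.1)
dH_rxn = 145.46 kJ:

145.46 kJ


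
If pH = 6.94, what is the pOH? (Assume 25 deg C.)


At 25 deg C, pH + pOH = 14.
pOH = 14 - pH = 14 - 6.94
pOH = 7.06:

7.06


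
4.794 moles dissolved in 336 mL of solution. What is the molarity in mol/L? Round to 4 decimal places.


Convert volume to liters: V_L = V_mL / 1000.
V_L = 336 / 1000 = 0.336 L
M = n / V_L = 4.794 / 0.336
M = 14.26785714 mol/L, rounded to 4 dp:

14.2679 mol/L


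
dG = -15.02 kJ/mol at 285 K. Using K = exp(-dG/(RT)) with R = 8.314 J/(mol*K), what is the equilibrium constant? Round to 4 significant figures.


dG is in kJ/mol; multiply by 1000 to match R in J/(mol*K).
RT = 8.314 * 285 = 2369.49 J/mol
exponent = -dG*1000 / (RT) = -(-15.02*1000) / 2369.49 = 6.33891681
K = exp(6.33891681)
K = 566.1827, rounded to 4 significant figures:

566.2


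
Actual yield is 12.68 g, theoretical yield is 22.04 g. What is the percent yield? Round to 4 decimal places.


% yield = 100 * actual / theoretical
% yield = 100 * 12.68 / 22.04
% yield = 57.53176044 %, rounded to 4 dp:

57.5318 %


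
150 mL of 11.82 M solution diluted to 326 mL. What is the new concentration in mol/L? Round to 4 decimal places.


Dilution: M1*V1 = M2*V2, solve for M2.
M2 = M1*V1 / V2
M2 = 11.82 * 150 / 326
M2 = 1773.0 / 326
M2 = 5.43865031 mol/L, rounded to 4 dp:

5.4387 mol/L


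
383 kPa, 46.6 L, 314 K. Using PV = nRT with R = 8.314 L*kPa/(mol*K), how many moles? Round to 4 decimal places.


PV = nRT, solve for n = PV / (RT).
PV = 383 * 46.6 = 17847.8
RT = 8.314 * 314 = 2610.596
n = 17847.8 / 2610.596
n = 6.83667638 mol, rounded to 4 dp:

6.8367 mol


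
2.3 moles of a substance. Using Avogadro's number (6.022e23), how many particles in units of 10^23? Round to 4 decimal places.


N = n * NA, then divide by 1e23 for the requested units.
N / 1e23 = n * 6.022
N / 1e23 = 2.3 * 6.022
N / 1e23 = 13.8506, rounded to 4 dp:

13.8506


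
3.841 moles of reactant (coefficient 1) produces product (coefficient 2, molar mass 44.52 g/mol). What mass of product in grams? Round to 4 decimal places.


Use the coefficient ratio to convert reactant moles to product moles, then multiply by the product's molar mass.
moles_P = moles_R * (coeff_P / coeff_R) = 3.841 * (2/1) = 7.682
mass_P = moles_P * M_P = 7.682 * 44.52
mass_P = 342.00264 g, rounded to 4 dp:

342.0026 g


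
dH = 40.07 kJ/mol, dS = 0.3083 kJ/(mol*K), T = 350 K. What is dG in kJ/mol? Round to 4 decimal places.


Gibbs: dG = dH - T*dS (consistent units, dS already in kJ/(mol*K)).
T*dS = 350 * 0.3083 = 107.905
dG = 40.07 - (107.905)
dG = -67.835 kJ/mol, rounded to 4 dp:

-67.8350 kJ/mol


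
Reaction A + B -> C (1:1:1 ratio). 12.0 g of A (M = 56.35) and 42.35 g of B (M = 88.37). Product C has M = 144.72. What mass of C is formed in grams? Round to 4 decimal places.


Find moles of each reactant; the smaller value is the limiting reagent in a 1:1:1 reaction, so moles_C equals moles of the limiter.
n_A = mass_A / M_A = 12.0 / 56.35 = 0.212955 mol
n_B = mass_B / M_B = 42.35 / 88.37 = 0.479235 mol
Limiting reagent: A (smaller), n_limiting = 0.212955 mol
mass_C = n_limiting * M_C = 0.212955 * 144.72
mass_C = 30.8188476 g, rounded to 4 dp:

30.8188 g


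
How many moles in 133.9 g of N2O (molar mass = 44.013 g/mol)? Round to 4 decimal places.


n = mass / M
n = 133.9 / 44.013
n = 3.04228296 mol, rounded to 4 dp:

3.0423 mol


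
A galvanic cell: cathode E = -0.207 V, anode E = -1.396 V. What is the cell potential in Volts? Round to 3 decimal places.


Standard cell potential: E_cell = E_cathode - E_anode.
E_cell = -0.207 - (-1.396)
E_cell = 1.189 V, rounded to 3 dp:

1.189 V


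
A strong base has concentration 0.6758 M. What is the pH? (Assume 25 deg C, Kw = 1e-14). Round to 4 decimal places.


A strong base dissociates completely, so [OH-] equals the given concentration.
pOH = -log10([OH-]) = -log10(0.6758) = 0.170182
pH = 14 - pOH = 14 - 0.170182
pH = 13.829818, rounded to 4 dp:

13.8298


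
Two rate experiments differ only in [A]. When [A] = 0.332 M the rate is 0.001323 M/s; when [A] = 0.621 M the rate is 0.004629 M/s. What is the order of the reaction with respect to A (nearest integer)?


Rate is proportional to [A]^n, so rate2/rate1 = ([A]2/[A]1)^n. Take logs to solve for n.
rate2/rate1 = 0.004629 / 0.001323 = 3.4989
[A]2/[A]1 = 0.621 / 0.332 = 1.8705
n = ln(3.4989) / ln(1.8705) = 2.0
Nearest integer order:

2


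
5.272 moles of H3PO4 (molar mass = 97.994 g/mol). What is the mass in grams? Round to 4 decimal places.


mass = n * M
mass = 5.272 * 97.994
mass = 516.624368 g, rounded to 4 dp:

516.6244 g


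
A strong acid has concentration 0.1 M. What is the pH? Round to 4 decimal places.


A strong acid dissociates completely, so [H+] equals the given concentration.
pH = -log10([H+]) = -log10(0.1)
pH = 1.0, rounded to 4 dp:

1.0000


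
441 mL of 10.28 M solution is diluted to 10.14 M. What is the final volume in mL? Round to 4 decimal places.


Dilution: M1*V1 = M2*V2, solve for V2.
V2 = M1*V1 / M2
V2 = 10.28 * 441 / 10.14
V2 = 4533.48 / 10.14
V2 = 447.0887574 mL, rounded to 4 dp:

447.0888 mL


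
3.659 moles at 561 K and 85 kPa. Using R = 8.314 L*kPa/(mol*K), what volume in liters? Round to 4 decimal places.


PV = nRT, solve for V = nRT / P.
nRT = 3.659 * 8.314 * 561 = 17066.1395
V = 17066.1395 / 85
V = 200.77811176 L, rounded to 4 dp:

200.7781 L


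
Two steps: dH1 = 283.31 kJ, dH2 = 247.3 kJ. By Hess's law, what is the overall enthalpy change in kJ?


Hess's law: enthalpy is a state function, so add the step enthalpies.
dH_total = dH1 + dH2 = 283.31 + (247.3)
dH_total = 530.61 kJ:

530.61 kJ


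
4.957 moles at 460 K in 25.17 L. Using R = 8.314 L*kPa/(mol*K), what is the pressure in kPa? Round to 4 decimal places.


PV = nRT, solve for P = nRT / V.
nRT = 4.957 * 8.314 * 460 = 18957.7491
P = 18957.7491 / 25.17
P = 753.18828367 kPa, rounded to 4 dp:

753.1883 kPa


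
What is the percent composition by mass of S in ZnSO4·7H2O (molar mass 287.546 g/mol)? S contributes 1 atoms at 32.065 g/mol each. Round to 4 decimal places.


pct = 100 * (n_elem * M_elem) / M_total
mass_contribution = 1 * 32.065 = 32.065 g/mol
pct = 100 * 32.065 / 287.546
pct = 11.15125928 %, rounded to 4 dp:

11.1513 %


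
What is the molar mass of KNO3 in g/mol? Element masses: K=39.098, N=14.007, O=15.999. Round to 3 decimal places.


M = sum(count * atomic_mass) over atoms.
M = 1*39.098 + 1*14.007 + 3*15.999
M = 39.098 + 14.007 + 47.997
M = 101.102 g/mol, rounded to 3 dp:

101.102 g/mol


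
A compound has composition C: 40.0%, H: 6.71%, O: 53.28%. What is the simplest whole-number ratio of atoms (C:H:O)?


Assume 100 g of compound, divide each mass% by atomic mass to get moles, then normalize by the smallest to get a raw atom ratio.
Moles per 100 g: C: 40.0/12.011 = 3.3303, H: 6.71/1.008 = 6.6567, O: 53.28/15.999 = 3.3302
Raw ratio (divide by min = 3.3302): C: 1.0, H: 1.999, O: 1.0
Multiply by 1 to clear fractions: C: 1.0 ~= 1, H: 1.999 ~= 2, O: 1.0 ~= 1
Reduce by GCD to get the simplest whole-number ratio:

1:2:1


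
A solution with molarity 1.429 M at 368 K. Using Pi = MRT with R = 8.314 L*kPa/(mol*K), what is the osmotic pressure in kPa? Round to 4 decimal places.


Osmotic pressure (van't Hoff): Pi = M*R*T.
RT = 8.314 * 368 = 3059.552
Pi = 1.429 * 3059.552
Pi = 4372.099808 kPa, rounded to 4 dp:

4372.0998 kPa


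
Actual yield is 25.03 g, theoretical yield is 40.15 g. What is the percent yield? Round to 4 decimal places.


% yield = 100 * actual / theoretical
% yield = 100 * 25.03 / 40.15
% yield = 62.34122042 %, rounded to 4 dp:

62.3412 %


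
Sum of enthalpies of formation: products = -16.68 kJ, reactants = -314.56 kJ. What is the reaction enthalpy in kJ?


dH_rxn = sum(dH_f products) - sum(dH_f reactants)
dH_rxn = -16.68 - (-314.56)
dH_rxn = 297.88 kJ:

297.88 kJ


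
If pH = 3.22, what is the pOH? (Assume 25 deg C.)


At 25 deg C, pH + pOH = 14.
pOH = 14 - pH = 14 - 3.22
pOH = 10.78:

10.78


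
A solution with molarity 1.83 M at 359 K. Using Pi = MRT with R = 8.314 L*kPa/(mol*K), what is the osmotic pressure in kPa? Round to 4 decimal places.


Osmotic pressure (van't Hoff): Pi = M*R*T.
RT = 8.314 * 359 = 2984.726
Pi = 1.83 * 2984.726
Pi = 5462.04858 kPa, rounded to 4 dp:

5462.0486 kPa


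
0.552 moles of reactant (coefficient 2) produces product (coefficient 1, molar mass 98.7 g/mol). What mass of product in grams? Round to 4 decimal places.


Use the coefficient ratio to convert reactant moles to product moles, then multiply by the product's molar mass.
moles_P = moles_R * (coeff_P / coeff_R) = 0.552 * (1/2) = 0.276
mass_P = moles_P * M_P = 0.276 * 98.7
mass_P = 27.2412 g, rounded to 4 dp:

27.2412 g


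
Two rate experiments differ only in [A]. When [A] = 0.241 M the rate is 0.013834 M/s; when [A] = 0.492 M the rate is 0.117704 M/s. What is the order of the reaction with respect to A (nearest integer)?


Rate is proportional to [A]^n, so rate2/rate1 = ([A]2/[A]1)^n. Take logs to solve for n.
rate2/rate1 = 0.117704 / 0.013834 = 8.5083
[A]2/[A]1 = 0.492 / 0.241 = 2.0415
n = ln(8.5083) / ln(2.0415) = 3.0
Nearest integer order:

3


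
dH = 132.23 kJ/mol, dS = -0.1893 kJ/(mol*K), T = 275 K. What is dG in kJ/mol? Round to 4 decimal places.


Gibbs: dG = dH - T*dS (consistent units, dS already in kJ/(mol*K)).
T*dS = 275 * -0.1893 = -52.0575
dG = 132.23 - (-52.0575)
dG = 184.2875 kJ/mol, rounded to 4 dp:

184.2875 kJ/mol


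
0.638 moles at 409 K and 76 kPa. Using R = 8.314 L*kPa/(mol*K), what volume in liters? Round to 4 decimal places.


PV = nRT, solve for V = nRT / P.
nRT = 0.638 * 8.314 * 409 = 2169.4718
V = 2169.4718 / 76
V = 28.54568158 L, rounded to 4 dp:

28.5457 L


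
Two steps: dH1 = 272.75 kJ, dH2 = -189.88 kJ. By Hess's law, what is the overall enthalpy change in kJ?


Hess's law: enthalpy is a state function, so add the step enthalpies.
dH_total = dH1 + dH2 = 272.75 + (-189.88)
dH_total = 82.87 kJ:

82.87 kJ


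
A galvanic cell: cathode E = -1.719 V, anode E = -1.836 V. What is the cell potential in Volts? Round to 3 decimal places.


Standard cell potential: E_cell = E_cathode - E_anode.
E_cell = -1.719 - (-1.836)
E_cell = 0.117 V, rounded to 3 dp:

0.117 V


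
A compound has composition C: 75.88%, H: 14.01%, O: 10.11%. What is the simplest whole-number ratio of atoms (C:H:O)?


Assume 100 g of compound, divide each mass% by atomic mass to get moles, then normalize by the smallest to get a raw atom ratio.
Moles per 100 g: C: 75.88/12.011 = 6.3175, H: 14.01/1.008 = 13.8988, O: 10.11/15.999 = 0.6319
Raw ratio (divide by min = 0.6319): C: 9.997, H: 21.995, O: 1.0
Multiply by 1 to clear fractions: C: 9.997 ~= 10, H: 21.995 ~= 22, O: 1.0 ~= 1
Reduce by GCD to get the simplest whole-number ratio:

10:22:1


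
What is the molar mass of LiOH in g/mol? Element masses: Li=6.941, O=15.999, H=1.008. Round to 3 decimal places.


M = sum(count * atomic_mass) over atoms.
M = 1*6.941 + 1*15.999 + 1*1.008
M = 6.941 + 15.999 + 1.008
M = 23.948 g/mol, rounded to 3 dp:

23.948 g/mol


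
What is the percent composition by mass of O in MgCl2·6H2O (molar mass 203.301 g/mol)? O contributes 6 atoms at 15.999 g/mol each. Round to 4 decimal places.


pct = 100 * (n_elem * M_elem) / M_total
mass_contribution = 6 * 15.999 = 95.994 g/mol
pct = 100 * 95.994 / 203.301
pct = 47.21767232 %, rounded to 4 dp:

47.2177 %


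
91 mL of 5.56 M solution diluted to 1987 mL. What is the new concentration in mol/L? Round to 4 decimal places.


Dilution: M1*V1 = M2*V2, solve for M2.
M2 = M1*V1 / V2
M2 = 5.56 * 91 / 1987
M2 = 505.96 / 1987
M2 = 0.25463513 mol/L, rounded to 4 dp:

0.2546 mol/L


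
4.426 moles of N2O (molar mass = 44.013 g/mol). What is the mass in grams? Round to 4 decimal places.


mass = n * M
mass = 4.426 * 44.013
mass = 194.801538 g, rounded to 4 dp:

194.8015 g


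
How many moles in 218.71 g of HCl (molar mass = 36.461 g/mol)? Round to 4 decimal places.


n = mass / M
n = 218.71 / 36.461
n = 5.99846411 mol, rounded to 4 dp:

5.9985 mol


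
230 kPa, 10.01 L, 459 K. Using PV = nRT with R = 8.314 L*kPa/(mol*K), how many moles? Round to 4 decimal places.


PV = nRT, solve for n = PV / (RT).
PV = 230 * 10.01 = 2302.3
RT = 8.314 * 459 = 3816.126
n = 2302.3 / 3816.126
n = 0.60330817 mol, rounded to 4 dp:

0.6033 mol


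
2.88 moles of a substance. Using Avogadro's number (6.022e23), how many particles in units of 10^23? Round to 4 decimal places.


N = n * NA, then divide by 1e23 for the requested units.
N / 1e23 = n * 6.022
N / 1e23 = 2.88 * 6.022
N / 1e23 = 17.34336, rounded to 4 dp:

17.3434


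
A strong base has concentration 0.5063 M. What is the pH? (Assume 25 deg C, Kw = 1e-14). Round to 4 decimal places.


A strong base dissociates completely, so [OH-] equals the given concentration.
pOH = -log10([OH-]) = -log10(0.5063) = 0.295592
pH = 14 - pOH = 14 - 0.295592
pH = 13.704408, rounded to 4 dp:

13.7044


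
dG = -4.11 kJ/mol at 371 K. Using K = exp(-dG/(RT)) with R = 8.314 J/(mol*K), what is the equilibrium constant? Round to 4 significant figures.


dG is in kJ/mol; multiply by 1000 to match R in J/(mol*K).
RT = 8.314 * 371 = 3084.494 J/mol
exponent = -dG*1000 / (RT) = -(-4.11*1000) / 3084.494 = 1.33247139
K = exp(1.33247139)
K = 3.7903994, rounded to 4 significant figures:

3.790


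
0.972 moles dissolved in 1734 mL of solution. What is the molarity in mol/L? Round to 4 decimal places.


Convert volume to liters: V_L = V_mL / 1000.
V_L = 1734 / 1000 = 1.734 L
M = n / V_L = 0.972 / 1.734
M = 0.56055363 mol/L, rounded to 4 dp:

0.5606 mol/L


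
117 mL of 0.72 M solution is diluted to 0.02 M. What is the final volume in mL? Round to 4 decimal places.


Dilution: M1*V1 = M2*V2, solve for V2.
V2 = M1*V1 / M2
V2 = 0.72 * 117 / 0.02
V2 = 84.24 / 0.02
V2 = 4212.0 mL, rounded to 4 dp:

4212.0000 mL


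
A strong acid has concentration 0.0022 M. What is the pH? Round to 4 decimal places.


A strong acid dissociates completely, so [H+] equals the given concentration.
pH = -log10([H+]) = -log10(0.0022)
pH = 2.65757732, rounded to 4 dp:

2.6576


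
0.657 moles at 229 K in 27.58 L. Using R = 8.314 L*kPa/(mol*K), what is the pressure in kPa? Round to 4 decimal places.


PV = nRT, solve for P = nRT / V.
nRT = 0.657 * 8.314 * 229 = 1250.8662
P = 1250.8662 / 27.58
P = 45.35410442 kPa, rounded to 4 dp:

45.3541 kPa


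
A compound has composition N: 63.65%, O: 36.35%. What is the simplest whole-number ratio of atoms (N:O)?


Assume 100 g of compound, divide each mass% by atomic mass to get moles, then normalize by the smallest to get a raw atom ratio.
Moles per 100 g: N: 63.65/14.007 = 4.5442, O: 36.35/15.999 = 2.272
Raw ratio (divide by min = 2.272): N: 2.0, O: 1.0
Multiply by 1 to clear fractions: N: 2.0 ~= 2, O: 1.0 ~= 1
Reduce by GCD to get the simplest whole-number ratio:

2:1


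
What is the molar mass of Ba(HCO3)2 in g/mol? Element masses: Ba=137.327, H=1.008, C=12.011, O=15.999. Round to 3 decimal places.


M = sum(count * atomic_mass) over atoms.
M = 1*137.327 + 2*1.008 + 2*12.011 + 6*15.999
M = 137.327 + 2.016 + 24.022 + 95.994
M = 259.359 g/mol, rounded to 3 dp:

259.359 g/mol


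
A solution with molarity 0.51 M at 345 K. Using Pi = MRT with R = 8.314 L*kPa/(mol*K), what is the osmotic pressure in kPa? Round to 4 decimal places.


Osmotic pressure (van't Hoff): Pi = M*R*T.
RT = 8.314 * 345 = 2868.33
Pi = 0.51 * 2868.33
Pi = 1462.8483 kPa, rounded to 4 dp:

1462.8483 kPa


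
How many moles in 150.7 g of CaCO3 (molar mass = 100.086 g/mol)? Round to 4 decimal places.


n = mass / M
n = 150.7 / 100.086
n = 1.50570509 mol, rounded to 4 dp:

1.5057 mol
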